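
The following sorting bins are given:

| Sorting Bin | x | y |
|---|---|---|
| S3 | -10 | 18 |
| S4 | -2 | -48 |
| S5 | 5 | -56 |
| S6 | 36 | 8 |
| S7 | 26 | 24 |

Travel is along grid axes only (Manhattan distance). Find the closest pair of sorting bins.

Pairwise distances:
S3–S4: |8| + |-66| = 8 + 66 = 74
S3–S5: |15| + |-74| = 15 + 74 = 89
S3–S6: |46| + |-10| = 46 + 10 = 56
S3–S7: |36| + |6| = 36 + 6 = 42
S4–S5: |7| + |-8| = 7 + 8 = 15
S4–S6: |38| + |56| = 38 + 56 = 94
S4–S7: |28| + |72| = 28 + 72 = 100
S5–S6: |31| + |64| = 31 + 64 = 95
S5–S7: |21| + |80| = 21 + 80 = 101
S6–S7: |-10| + |16| = 10 + 16 = 26
Closest pair: S4–S5 at 15.

S4 and S5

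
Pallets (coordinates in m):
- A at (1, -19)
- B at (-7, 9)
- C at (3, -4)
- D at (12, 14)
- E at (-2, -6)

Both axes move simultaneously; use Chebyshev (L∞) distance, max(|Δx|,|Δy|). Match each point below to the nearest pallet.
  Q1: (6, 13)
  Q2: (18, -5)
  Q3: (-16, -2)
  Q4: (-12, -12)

Q1→D; Q2→C; Q3→B; Q4→E

Q1 at (6, 13):
  A: max(|-5|, |-32|) = 32 m
  B: max(|-13|, |-4|) = 13 m
  C: max(|-3|, |-17|) = 17 m
  D: max(|6|, |1|) = 6 m
  E: max(|-8|, |-19|) = 19 m
  → nearest: D (6 m)
Q2 at (18, -5):
  A: max(|-17|, |-14|) = 17 m
  B: max(|-25|, |14|) = 25 m
  C: max(|-15|, |1|) = 15 m
  D: max(|-6|, |19|) = 19 m
  E: max(|-20|, |-1|) = 20 m
  → nearest: C (15 m)
Q3 at (-16, -2):
  A: max(|17|, |-17|) = 17 m
  B: max(|9|, |11|) = 11 m
  C: max(|19|, |-2|) = 19 m
  D: max(|28|, |16|) = 28 m
  E: max(|14|, |-4|) = 14 m
  → nearest: B (11 m)
Q4 at (-12, -12):
  A: max(|13|, |-7|) = 13 m
  B: max(|5|, |21|) = 21 m
  C: max(|15|, |8|) = 15 m
  D: max(|24|, |26|) = 26 m
  E: max(|10|, |6|) = 10 m
  → nearest: E (10 m)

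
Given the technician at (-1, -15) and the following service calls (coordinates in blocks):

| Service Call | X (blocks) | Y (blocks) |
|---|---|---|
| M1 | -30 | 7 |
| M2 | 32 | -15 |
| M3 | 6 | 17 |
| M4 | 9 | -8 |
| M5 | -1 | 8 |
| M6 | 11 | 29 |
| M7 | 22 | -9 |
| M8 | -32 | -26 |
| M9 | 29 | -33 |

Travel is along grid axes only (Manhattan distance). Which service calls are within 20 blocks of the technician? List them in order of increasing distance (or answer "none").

M4

Distances from (-1, -15):
M1: |-29| + |22| = 29 + 22 = 51 blocks
M2: |33| + |0| = 33 + 0 = 33 blocks
M3: |7| + |32| = 7 + 32 = 39 blocks
M4: |10| + |7| = 10 + 7 = 17 blocks
M5: |0| + |23| = 0 + 23 = 23 blocks
M6: |12| + |44| = 12 + 44 = 56 blocks
M7: |23| + |6| = 23 + 6 = 29 blocks
M8: |-31| + |-11| = 31 + 11 = 42 blocks
M9: |30| + |-18| = 30 + 18 = 48 blocks
Threshold 20 blocks: M4 (17 blocks) is within range.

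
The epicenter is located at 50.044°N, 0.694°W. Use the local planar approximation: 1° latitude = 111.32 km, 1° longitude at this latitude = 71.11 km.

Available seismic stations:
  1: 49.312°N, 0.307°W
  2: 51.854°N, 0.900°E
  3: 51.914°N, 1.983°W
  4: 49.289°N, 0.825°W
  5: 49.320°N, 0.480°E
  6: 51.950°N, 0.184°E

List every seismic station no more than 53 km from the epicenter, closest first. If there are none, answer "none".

none

Distances from 50.044°N, 0.694°W:
1: 86.008 km
2: 231.184 km
3: 227.455 km
4: 84.561 km
5: 116.039 km
6: 221.171 km
Threshold 53 km: none within range.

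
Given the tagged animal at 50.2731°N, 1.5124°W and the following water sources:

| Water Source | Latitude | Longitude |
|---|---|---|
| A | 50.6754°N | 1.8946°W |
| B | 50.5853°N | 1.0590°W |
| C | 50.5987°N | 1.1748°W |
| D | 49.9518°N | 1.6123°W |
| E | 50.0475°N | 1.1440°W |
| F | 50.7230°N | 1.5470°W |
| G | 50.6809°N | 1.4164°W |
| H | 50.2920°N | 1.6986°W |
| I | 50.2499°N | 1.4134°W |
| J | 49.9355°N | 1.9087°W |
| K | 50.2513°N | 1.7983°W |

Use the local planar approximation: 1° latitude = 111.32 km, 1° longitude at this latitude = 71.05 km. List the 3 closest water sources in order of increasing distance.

I, H, K

Distances from 50.2731°N, 1.5124°W:
A: √((0.4023·111.32)² + (-0.3822·71.05)²) = √(2005.609880 + 737.410861) = 52.3739 km
B: √((0.3122·111.32)² + (0.4534·71.05)²) = √(1207.847745 + 1037.746306) = 47.3877 km
C: √((0.3256·111.32)² + (0.3376·71.05)²) = √(1313.757438 + 575.351223) = 43.4639 km
D: √((-0.3213·111.32)² + (-0.0999·71.05)²) = √(1279.286587 + 50.380113) = 36.4646 km
E: √((-0.2256·111.32)² + (0.3684·71.05)²) = √(630.702549 + 685.121202) = 36.2743 km
F: √((0.4499·111.32)² + (-0.0346·71.05)²) = √(2508.293667 + 6.043386) = 50.1432 km
G: √((0.4078·111.32)² + (0.0960·71.05)²) = √(2060.823691 + 46.523313) = 45.9058 km
H: √((0.0189·111.32)² + (-0.1862·71.05)²) = √(4.426597 + 175.019935) = 13.3958 km
I: √((-0.0232·111.32)² + (0.0990·71.05)²) = √(6.669947 + 49.476453) = 7.4931 km
J: √((-0.3376·111.32)² + (-0.3963·71.05)²) = √(1412.379064 + 792.823125) = 46.9596 km
K: √((-0.0218·111.32)² + (-0.2859·71.05)²) = √(5.889242 + 412.625891) = 20.4576 km
Sorted: I (7.4931 km) < H (13.3958 km) < K (20.4576 km) < E (36.2743 km) < D (36.4646 km) < …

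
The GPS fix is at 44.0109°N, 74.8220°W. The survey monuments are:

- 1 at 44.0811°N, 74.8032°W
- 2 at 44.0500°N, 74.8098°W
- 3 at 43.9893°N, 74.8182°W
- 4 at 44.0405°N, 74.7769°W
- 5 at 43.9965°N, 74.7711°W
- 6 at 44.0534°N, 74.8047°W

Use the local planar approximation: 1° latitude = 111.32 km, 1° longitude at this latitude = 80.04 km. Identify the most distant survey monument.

1

Distances from 44.0109°N, 74.8220°W:
1: √((0.0702·111.32)² + (0.0188·80.04)²) = √(61.068973 + 2.264279) = 7.9582 km
2: √((0.0391·111.32)² + (0.0122·80.04)²) = √(18.945231 + 0.953529) = 4.4608 km
3: √((-0.0216·111.32)² + (0.0038·80.04)²) = √(5.781678 + 0.092508) = 2.4237 km
4: √((0.0296·111.32)² + (0.0451·80.04)²) = √(10.857499 + 13.030685) = 4.8876 km
5: √((-0.0144·111.32)² + (0.0509·80.04)²) = √(2.569635 + 16.597769) = 4.3781 km
6: √((0.0425·111.32)² + (0.0173·80.04)²) = √(22.383307 + 1.917372) = 4.9296 km
Maximum: 1 at 7.9582 km.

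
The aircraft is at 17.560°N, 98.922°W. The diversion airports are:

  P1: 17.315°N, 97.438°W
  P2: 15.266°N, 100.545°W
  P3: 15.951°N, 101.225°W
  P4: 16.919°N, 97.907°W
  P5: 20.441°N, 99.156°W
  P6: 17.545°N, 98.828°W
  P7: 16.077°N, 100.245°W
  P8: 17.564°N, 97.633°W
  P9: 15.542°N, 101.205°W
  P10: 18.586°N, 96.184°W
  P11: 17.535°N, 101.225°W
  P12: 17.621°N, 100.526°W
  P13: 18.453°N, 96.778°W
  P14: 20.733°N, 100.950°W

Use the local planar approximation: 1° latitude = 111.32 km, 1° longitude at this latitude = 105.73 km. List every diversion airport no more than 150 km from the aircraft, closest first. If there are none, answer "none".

P6, P4, P8

Distances from 17.560°N, 98.922°W:
P1: √((-0.245·111.32)² + (1.484·105.73)²) = √(743.83835 + 24618.65183) = 159.256 km
P2: √((-2.294·111.32)² + (-1.623·105.73)²) = √(65212.85628 + 29446.48793) = 307.668 km
P3: √((-1.609·111.32)² + (-2.303·105.73)²) = √(32081.78201 + 59290.39454) = 302.278 km
P4: √((-0.641·111.32)² + (1.015·105.73)²) = √(5091.69586 + 11516.71312) = 128.874 km
P5: √((2.881·111.32)² + (-0.234·105.73)²) = √(102856.77705 + 612.10817) = 321.666 km
P6: √((-0.015·111.32)² + (0.094·105.73)²) = √(2.78823 + 98.77617) = 10.078 km
P7: √((-1.483·111.32)² + (-1.323·105.73)²) = √(27253.90247 + 19566.63541) = 216.381 km
P8: √((0.004·111.32)² + (1.289·105.73)²) = √(0.19827 + 18573.86562) = 136.287 km
P9: √((-2.018·111.32)² + (-2.283·105.73)²) = √(50464.81891 + 58265.07199) = 329.742 km
P10: √((1.026·111.32)² + (2.738·105.73)²) = √(13044.91089 + 83803.73059) = 311.205 km
P11: √((-0.025·111.32)² + (-2.303·105.73)²) = √(7.74509 + 59290.39454) = 243.512 km
P12: √((0.061·111.32)² + (-1.604·105.73)²) = √(46.11116 + 28761.08015) = 169.727 km
P13: √((0.893·111.32)² + (2.144·105.73)²) = √(9882.10156 + 51386.14363) = 247.524 km
P14: √((3.173·111.32)² + (-2.028·105.73)²) = √(124763.20984 + 45976.12509) = 413.206 km
Threshold 150 km: P6 (10.078 km), P4 (128.874 km), P8 (136.287 km) are within range.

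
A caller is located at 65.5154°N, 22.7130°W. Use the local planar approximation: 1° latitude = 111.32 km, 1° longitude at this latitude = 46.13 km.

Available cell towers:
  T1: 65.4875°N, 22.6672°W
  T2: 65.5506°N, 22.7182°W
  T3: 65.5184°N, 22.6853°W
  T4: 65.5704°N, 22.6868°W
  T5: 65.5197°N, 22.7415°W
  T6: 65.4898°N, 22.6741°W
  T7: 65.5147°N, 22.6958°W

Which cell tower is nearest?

Distances from 65.5154°N, 22.7130°W:
T1: 3.7563 km
T2: 3.9258 km
T3: 1.3207 km
T4: 6.2407 km
T5: 1.3991 km
T6: 3.3677 km
T7: 0.7973 km
Minimum: T7 at 0.7973 km.

T7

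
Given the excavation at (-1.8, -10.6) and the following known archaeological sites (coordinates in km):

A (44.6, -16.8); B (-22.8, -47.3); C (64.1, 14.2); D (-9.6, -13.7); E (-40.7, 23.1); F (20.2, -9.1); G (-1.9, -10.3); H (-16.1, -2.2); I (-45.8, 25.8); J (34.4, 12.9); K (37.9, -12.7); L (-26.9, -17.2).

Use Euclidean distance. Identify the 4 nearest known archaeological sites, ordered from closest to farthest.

G, D, H, F

Distances from (-1.8, -10.6):
A: 46.8 km
B: 42.3 km
C: 70.4 km
D: 8.4 km
E: 51.5 km
F: 22.1 km
G: 0.3 km
H: 16.6 km
I: 57.1 km
J: 43.2 km
K: 39.8 km
L: 26.0 km
Sorted: G (0.3 km) < D (8.4 km) < H (16.6 km) < F (22.1 km) < L (26.0 km) < K (39.8 km) < …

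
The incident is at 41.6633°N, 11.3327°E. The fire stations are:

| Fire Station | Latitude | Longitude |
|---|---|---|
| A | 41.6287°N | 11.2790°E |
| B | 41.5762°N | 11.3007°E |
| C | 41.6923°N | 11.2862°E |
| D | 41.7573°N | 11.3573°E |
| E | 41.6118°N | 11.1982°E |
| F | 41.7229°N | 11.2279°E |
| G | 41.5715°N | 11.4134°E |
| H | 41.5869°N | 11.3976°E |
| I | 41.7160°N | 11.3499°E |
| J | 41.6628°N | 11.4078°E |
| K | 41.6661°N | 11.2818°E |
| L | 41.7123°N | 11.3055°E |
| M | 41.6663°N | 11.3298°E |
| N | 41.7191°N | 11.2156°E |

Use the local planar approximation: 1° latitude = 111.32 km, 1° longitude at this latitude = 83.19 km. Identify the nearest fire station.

Distances from 41.6633°N, 11.3327°E:
A: 5.8985 km
B: 10.0548 km
C: 5.0384 km
D: 10.6623 km
E: 12.5723 km
F: 10.9557 km
G: 12.2271 km
H: 10.0738 km
I: 6.0385 km
J: 6.2478 km
K: 4.2458 km
L: 5.9054 km
M: 0.4120 km
N: 11.5535 km
Minimum: M at 0.4120 km.

M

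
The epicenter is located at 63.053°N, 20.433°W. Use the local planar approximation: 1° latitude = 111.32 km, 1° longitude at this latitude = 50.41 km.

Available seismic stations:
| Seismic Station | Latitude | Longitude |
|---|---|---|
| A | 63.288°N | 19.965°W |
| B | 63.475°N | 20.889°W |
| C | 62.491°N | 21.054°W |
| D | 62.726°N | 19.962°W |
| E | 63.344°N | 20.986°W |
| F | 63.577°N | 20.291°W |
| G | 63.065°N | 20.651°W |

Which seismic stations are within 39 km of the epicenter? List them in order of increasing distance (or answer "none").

Distances from 63.053°N, 20.433°W:
A: √((0.235·111.32)² + (0.468·50.41)²) = √(684.35606 + 556.57680) = 35.227 km
B: √((0.422·111.32)² + (-0.456·50.41)²) = √(2206.84229 + 528.40033) = 52.300 km
C: √((-0.562·111.32)² + (-0.621·50.41)²) = √(3913.98382 + 979.97861) = 69.957 km
D: √((-0.327·111.32)² + (0.471·50.41)²) = √(1325.07939 + 563.73527) = 43.460 km
E: √((0.291·111.32)² + (-0.553·50.41)²) = √(1049.37901 + 777.11208) = 42.737 km
F: √((0.524·111.32)² + (0.142·50.41)²) = √(3402.58489 + 51.24011) = 58.769 km
G: √((0.012·111.32)² + (-0.218·50.41)²) = √(1.78447 + 120.76647) = 11.070 km
Threshold 39 km: G (11.070 km), A (35.227 km) are within range.

G, A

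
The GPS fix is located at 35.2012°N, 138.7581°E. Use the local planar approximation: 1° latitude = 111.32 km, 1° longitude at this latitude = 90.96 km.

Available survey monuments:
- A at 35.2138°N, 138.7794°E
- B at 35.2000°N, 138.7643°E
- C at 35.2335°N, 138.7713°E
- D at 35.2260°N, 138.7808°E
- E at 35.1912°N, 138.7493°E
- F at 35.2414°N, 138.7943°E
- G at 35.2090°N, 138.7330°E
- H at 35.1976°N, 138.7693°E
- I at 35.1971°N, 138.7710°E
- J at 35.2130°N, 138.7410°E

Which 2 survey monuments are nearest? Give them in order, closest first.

Distances from 35.2012°N, 138.7581°E:
A: 2.3919 km
B: 0.5796 km
C: 3.7908 km
D: 3.4475 km
E: 1.3711 km
F: 5.5559 km
G: 2.4426 km
H: 1.0947 km
I: 1.2590 km
J: 2.0359 km
Sorted: B (0.5796 km) < H (1.0947 km) < I (1.2590 km) < E (1.3711 km) < …

B, H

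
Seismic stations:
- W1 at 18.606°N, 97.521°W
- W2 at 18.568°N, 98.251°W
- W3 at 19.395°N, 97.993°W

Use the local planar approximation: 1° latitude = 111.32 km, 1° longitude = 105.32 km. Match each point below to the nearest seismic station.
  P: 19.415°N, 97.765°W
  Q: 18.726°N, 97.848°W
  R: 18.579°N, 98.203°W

P→W3; Q→W1; R→W2

P at 19.415°N, 97.765°W:
  W1: √((-0.809·111.32)² + (0.244·105.32)²) = √(8110.42175 + 660.39132) = 93.653 km
  W2: √((-0.847·111.32)² + (-0.486·105.32)²) = √(8890.23449 + 2619.95746) = 107.286 km
  W3: √((-0.020·111.32)² + (-0.228·105.32)²) = √(4.95686 + 576.62225) = 24.116 km
  → nearest: W3 (24.116 km)
Q at 18.726°N, 97.848°W:
  W1: √((-0.120·111.32)² + (0.327·105.32)²) = √(178.44685 + 1186.08880) = 36.940 km
  W2: √((-0.158·111.32)² + (-0.403·105.32)²) = √(309.35744 + 1801.48974) = 45.944 km
  W3: √((0.669·111.32)² + (-0.145·105.32)²) = √(5546.23964 + 233.21566) = 76.023 km
  → nearest: W1 (36.940 km)
R at 18.579°N, 98.203°W:
  W1: √((0.027·111.32)² + (0.682·105.32)²) = √(9.03387 + 5159.29606) = 71.891 km
  W2: √((-0.011·111.32)² + (-0.048·105.32)²) = √(1.49945 + 25.55666) = 5.202 km
  W3: √((0.816·111.32)² + (0.210·105.32)²) = √(8251.38237 + 489.17054) = 93.491 km
  → nearest: W2 (5.202 km)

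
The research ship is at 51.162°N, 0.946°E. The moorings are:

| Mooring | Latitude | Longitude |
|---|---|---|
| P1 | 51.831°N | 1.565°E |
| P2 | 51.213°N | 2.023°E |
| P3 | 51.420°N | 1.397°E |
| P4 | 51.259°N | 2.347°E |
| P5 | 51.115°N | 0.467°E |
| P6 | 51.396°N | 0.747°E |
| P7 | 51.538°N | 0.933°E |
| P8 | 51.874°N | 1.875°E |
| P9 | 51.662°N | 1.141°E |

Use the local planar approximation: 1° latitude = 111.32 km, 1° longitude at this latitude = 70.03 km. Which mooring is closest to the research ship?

P6

Distances from 51.162°N, 0.946°E:
P1: √((0.669·111.32)² + (0.619·70.03)²) = √(5546.23964 + 1879.09852) = 86.170 km
P2: √((0.051·111.32)² + (1.077·70.03)²) = √(32.23196 + 5688.52485) = 75.636 km
P3: √((0.258·111.32)² + (0.451·70.03)²) = √(824.87057 + 997.51937) = 42.689 km
P4: √((0.097·111.32)² + (1.401·70.03)²) = √(116.59767 + 9625.97043) = 98.704 km
P5: √((-0.047·111.32)² + (-0.479·70.03)²) = √(27.37424 + 1125.22476) = 33.950 km
P6: √((0.234·111.32)² + (-0.199·70.03)²) = √(678.54415 + 194.21126) = 29.542 km
P7: √((0.376·111.32)² + (-0.013·70.03)²) = √(1751.95152 + 0.82881) = 41.866 km
P8: √((0.712·111.32)² + (0.929·70.03)²) = √(6282.12224 + 4232.52645) = 102.541 km
P9: √((0.500·111.32)² + (0.195·70.03)²) = √(3098.03560 + 186.48224) = 57.311 km
Minimum: P6 at 29.542 km.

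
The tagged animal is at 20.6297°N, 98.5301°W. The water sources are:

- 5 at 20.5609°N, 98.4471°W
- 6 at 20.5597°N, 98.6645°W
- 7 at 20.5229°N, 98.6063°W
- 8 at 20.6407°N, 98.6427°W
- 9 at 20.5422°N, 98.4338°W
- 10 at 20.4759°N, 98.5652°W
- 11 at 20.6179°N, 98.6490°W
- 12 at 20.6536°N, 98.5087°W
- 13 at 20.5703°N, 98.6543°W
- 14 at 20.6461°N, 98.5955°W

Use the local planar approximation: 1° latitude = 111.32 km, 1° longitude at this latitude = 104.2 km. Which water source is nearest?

12

Distances from 20.6297°N, 98.5301°W:
5: √((-0.0688·111.32)² + (0.0830·104.2)²) = √(58.657463 + 74.798282) = 11.5523 km
6: √((-0.0700·111.32)² + (-0.1344·104.2)²) = √(60.721498 + 196.125460) = 16.0264 km
7: √((-0.1068·111.32)² + (-0.0762·104.2)²) = √(141.347750 + 63.044235) = 14.2966 km
8: √((0.0110·111.32)² + (-0.1126·104.2)²) = √(1.499449 + 137.661412) = 11.7966 km
9: √((-0.0875·111.32)² + (0.0963·104.2)²) = √(94.877340 + 100.690387) = 13.9846 km
10: √((-0.1538·111.32)² + (-0.0351·104.2)²) = √(293.129189 + 13.376721) = 17.5073 km
11: √((-0.0118·111.32)² + (-0.1189·104.2)²) = √(1.725482 + 153.496737) = 12.4588 km
12: √((0.0239·111.32)² + (0.0214·104.2)²) = √(7.078516 + 4.972365) = 3.4714 km
13: √((-0.0594·111.32)² + (-0.1242·104.2)²) = √(43.723940 + 167.486046) = 14.5331 km
14: √((0.0164·111.32)² + (-0.0654·104.2)²) = √(3.332991 + 46.439864) = 7.0550 km
Minimum: 12 at 3.4714 km.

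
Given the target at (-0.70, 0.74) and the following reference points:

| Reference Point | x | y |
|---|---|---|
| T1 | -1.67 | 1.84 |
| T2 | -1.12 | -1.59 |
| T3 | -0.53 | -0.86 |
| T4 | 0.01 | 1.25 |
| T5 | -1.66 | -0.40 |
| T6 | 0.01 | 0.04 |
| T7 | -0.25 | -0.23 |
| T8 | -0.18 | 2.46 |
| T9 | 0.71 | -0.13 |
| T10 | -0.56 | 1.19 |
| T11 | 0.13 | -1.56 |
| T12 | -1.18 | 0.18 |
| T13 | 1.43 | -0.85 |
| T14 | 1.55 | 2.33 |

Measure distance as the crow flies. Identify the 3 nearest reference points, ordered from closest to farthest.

Distances from (-0.70, 0.74):
T1: 1.47
T2: 2.37
T3: 1.61
T4: 0.87
T5: 1.49
T6: 1.00
T7: 1.07
T8: 1.80
T9: 1.66
T10: 0.47
T11: 2.45
T12: 0.74
T13: 2.66
T14: 2.76
Sorted: T10 (0.47) < T12 (0.74) < T4 (0.87) < T6 (1.00) < T7 (1.07) < …

T10, T12, T4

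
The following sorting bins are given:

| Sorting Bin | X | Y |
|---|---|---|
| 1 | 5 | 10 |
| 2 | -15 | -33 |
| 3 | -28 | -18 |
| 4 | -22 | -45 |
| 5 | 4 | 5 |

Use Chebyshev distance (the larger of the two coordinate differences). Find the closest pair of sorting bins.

1 and 5

Pairwise distances:
1–2: 43
1–3: 33
1–4: 55
1–5: 5
2–3: 15
2–4: 12
2–5: 38
3–4: 27
3–5: 32
4–5: 50
Closest pair: 1–5 at 5.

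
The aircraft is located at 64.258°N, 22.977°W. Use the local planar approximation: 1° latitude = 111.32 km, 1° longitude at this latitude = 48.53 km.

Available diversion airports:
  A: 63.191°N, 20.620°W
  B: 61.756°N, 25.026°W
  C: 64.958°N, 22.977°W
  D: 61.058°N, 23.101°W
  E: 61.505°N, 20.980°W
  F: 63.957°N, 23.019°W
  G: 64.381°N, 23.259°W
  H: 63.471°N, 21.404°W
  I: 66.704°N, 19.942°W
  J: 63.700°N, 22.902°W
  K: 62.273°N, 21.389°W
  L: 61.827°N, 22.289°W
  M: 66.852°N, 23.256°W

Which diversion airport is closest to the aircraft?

Distances from 64.258°N, 22.977°W:
A: √((-1.067·111.32)² + (2.357·48.53)²) = √(14108.31781 + 13083.97627) = 164.901 km
B: √((-2.502·111.32)² + (-2.049·48.53)²) = √(77574.86099 + 9887.90988) = 295.741 km
C: √((0.700·111.32)² + (0.000·48.53)²) = √(6072.14978 + 0.00000) = 77.924 km
D: √((-3.200·111.32)² + (-0.124·48.53)²) = √(126895.53818 + 36.21295) = 356.275 km
E: √((-2.753·111.32)² + (1.997·48.53)²) = √(93920.15878 + 9392.40287) = 321.423 km
F: √((-0.301·111.32)² + (-0.042·48.53)²) = √(1122.74049 + 4.15450) = 33.569 km
G: √((0.123·111.32)² + (-0.282·48.53)²) = √(187.48072 + 187.29182) = 19.359 km
H: √((-0.787·111.32)² + (1.573·48.53)²) = √(7675.30885 + 5827.44291) = 116.201 km
I: √((2.446·111.32)² + (3.035·48.53)²) = √(74141.14704 + 21693.91696) = 309.572 km
J: √((-0.558·111.32)² + (0.075·48.53)²) = √(3858.46703 + 13.24778) = 62.223 km
K: √((-1.985·111.32)² + (1.588·48.53)²) = √(48827.82929 + 5939.11287) = 234.023 km
L: √((-2.431·111.32)² + (0.688·48.53)²) = √(73234.59986 + 1114.80128) = 272.671 km
M: √((2.594·111.32)² + (-0.279·48.53)²) = √(83384.69390 + 183.32808) = 289.081 km
Minimum: G at 19.359 km.

G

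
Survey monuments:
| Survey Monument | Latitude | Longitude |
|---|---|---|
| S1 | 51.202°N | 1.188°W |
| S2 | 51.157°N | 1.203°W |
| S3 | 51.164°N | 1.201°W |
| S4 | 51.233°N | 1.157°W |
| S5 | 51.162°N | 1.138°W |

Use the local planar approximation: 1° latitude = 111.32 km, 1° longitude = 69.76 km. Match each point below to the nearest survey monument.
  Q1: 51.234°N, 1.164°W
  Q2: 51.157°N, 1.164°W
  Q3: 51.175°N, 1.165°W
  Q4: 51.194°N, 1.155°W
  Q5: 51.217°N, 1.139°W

Q1 at 51.234°N, 1.164°W:
  S1: √((-0.032·111.32)² + (-0.024·69.76)²) = √(12.68955 + 2.80308) = 3.936 km
  S2: √((-0.077·111.32)² + (-0.039·69.76)²) = √(73.47301 + 7.40188) = 8.993 km
  S3: √((-0.070·111.32)² + (-0.037·69.76)²) = √(60.72150 + 6.66218) = 8.209 km
  S4: √((-0.001·111.32)² + (0.007·69.76)²) = √(0.01239 + 0.23846) = 0.501 km
  S5: √((-0.072·111.32)² + (0.026·69.76)²) = √(64.24087 + 3.28973) = 8.218 km
  → nearest: S4 (0.501 km)
Q2 at 51.157°N, 1.164°W:
  S1: √((0.045·111.32)² + (-0.024·69.76)²) = √(25.09409 + 2.80308) = 5.282 km
  S2: √((0.000·111.32)² + (-0.039·69.76)²) = √(0.00000 + 7.40188) = 2.721 km
  S3: √((0.007·111.32)² + (-0.037·69.76)²) = √(0.60721 + 6.66218) = 2.696 km
  S4: √((0.076·111.32)² + (0.007·69.76)²) = √(71.57701 + 0.23846) = 8.474 km
  S5: √((0.005·111.32)² + (0.026·69.76)²) = √(0.30980 + 3.28973) = 1.897 km
  → nearest: S5 (1.897 km)
Q3 at 51.175°N, 1.165°W:
  S1: √((0.027·111.32)² + (-0.023·69.76)²) = √(9.03387 + 2.57436) = 3.407 km
  S2: √((-0.018·111.32)² + (-0.038·69.76)²) = √(4.01505 + 7.02716) = 3.323 km
  S3: √((-0.011·111.32)² + (-0.036·69.76)²) = √(1.49945 + 6.30693) = 2.794 km
  S4: √((0.058·111.32)² + (0.008·69.76)²) = √(41.68717 + 0.31145) = 6.481 km
  S5: √((-0.013·111.32)² + (0.027·69.76)²) = √(2.09427 + 3.54765) = 2.375 km
  → nearest: S5 (2.375 km)
Q4 at 51.194°N, 1.155°W:
  S1: √((0.008·111.32)² + (-0.033·69.76)²) = √(0.79310 + 5.29957) = 2.468 km
  S2: √((-0.037·111.32)² + (-0.048·69.76)²) = √(16.96484 + 11.21232) = 5.308 km
  S3: √((-0.030·111.32)² + (-0.046·69.76)²) = √(11.15293 + 10.29742) = 4.631 km
  S4: √((0.039·111.32)² + (-0.002·69.76)²) = √(18.84845 + 0.01947) = 4.344 km
  S5: √((-0.032·111.32)² + (0.017·69.76)²) = √(12.68955 + 1.40641) = 3.754 km
  → nearest: S1 (2.468 km)
Q5 at 51.217°N, 1.139°W:
  S1: √((-0.015·111.32)² + (-0.049·69.76)²) = √(2.78823 + 11.68436) = 3.804 km
  S2: √((-0.060·111.32)² + (-0.064·69.76)²) = √(44.61171 + 19.93301) = 8.034 km
  S3: √((-0.053·111.32)² + (-0.062·69.76)²) = √(34.80953 + 18.70666) = 7.315 km
  S4: √((0.016·111.32)² + (-0.018·69.76)²) = √(3.17239 + 1.57673) = 2.179 km
  S5: √((-0.055·111.32)² + (0.001·69.76)²) = √(37.48623 + 0.00487) = 6.123 km
  → nearest: S4 (2.179 km)

Q1→S4; Q2→S5; Q3→S5; Q4→S1; Q5→S4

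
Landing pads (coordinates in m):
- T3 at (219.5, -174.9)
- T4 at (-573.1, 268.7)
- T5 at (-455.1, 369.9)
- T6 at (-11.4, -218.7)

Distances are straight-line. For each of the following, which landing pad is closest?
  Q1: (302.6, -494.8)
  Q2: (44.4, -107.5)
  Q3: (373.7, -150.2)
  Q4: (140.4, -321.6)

Q1→T3; Q2→T6; Q3→T3; Q4→T3

Q1 at (302.6, -494.8):
  T3: √((-83.1)² + (319.9)²) = √(6905.610 + 102336.010) = 330.5 m
  T4: √((-875.7)² + (763.5)²) = √(766850.490 + 582932.250) = 1161.8 m
  T5: √((-757.7)² + (864.7)²) = √(574109.290 + 747706.090) = 1149.7 m
  T6: √((-314.0)² + (276.1)²) = √(98596.000 + 76231.210) = 418.1 m
  → nearest: T3 (330.5 m)
Q2 at (44.4, -107.5):
  T3: √((175.1)² + (-67.4)²) = √(30660.010 + 4542.760) = 187.6 m
  T4: √((-617.5)² + (376.2)²) = √(381306.250 + 141526.440) = 723.1 m
  T5: √((-499.5)² + (477.4)²) = √(249500.250 + 227910.760) = 690.9 m
  T6: √((-55.8)² + (-111.2)²) = √(3113.640 + 12365.440) = 124.4 m
  → nearest: T6 (124.4 m)
Q3 at (373.7, -150.2):
  T3: √((-154.2)² + (-24.7)²) = √(23777.640 + 610.090) = 156.2 m
  T4: √((-946.8)² + (418.9)²) = √(896430.240 + 175477.210) = 1035.3 m
  T5: √((-828.8)² + (520.1)²) = √(686909.440 + 270504.010) = 978.5 m
  T6: √((-385.1)² + (-68.5)²) = √(148302.010 + 4692.250) = 391.1 m
  → nearest: T3 (156.2 m)
Q4 at (140.4, -321.6):
  T3: √((79.1)² + (146.7)²) = √(6256.810 + 21520.890) = 166.7 m
  T4: √((-713.5)² + (590.3)²) = √(509082.250 + 348454.090) = 926.0 m
  T5: √((-595.5)² + (691.5)²) = √(354620.250 + 478172.250) = 912.6 m
  T6: √((-151.8)² + (102.9)²) = √(23043.240 + 10588.410) = 183.4 m
  → nearest: T3 (166.7 m)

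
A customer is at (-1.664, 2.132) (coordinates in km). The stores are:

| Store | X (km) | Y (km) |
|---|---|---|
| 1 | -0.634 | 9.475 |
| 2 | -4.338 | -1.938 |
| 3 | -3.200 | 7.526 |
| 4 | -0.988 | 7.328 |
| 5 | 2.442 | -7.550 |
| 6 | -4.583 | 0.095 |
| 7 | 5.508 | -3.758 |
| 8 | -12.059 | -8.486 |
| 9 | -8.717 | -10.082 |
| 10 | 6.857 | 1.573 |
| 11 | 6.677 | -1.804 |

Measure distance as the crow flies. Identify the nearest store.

Distances from (-1.664, 2.132):
1: √((1.030)² + (7.343)²) = √(1.06090 + 53.91965) = 7.415 km
2: √((-2.674)² + (-4.070)²) = √(7.15028 + 16.56490) = 4.870 km
3: √((-1.536)² + (5.394)²) = √(2.35930 + 29.09524) = 5.608 km
4: √((0.676)² + (5.196)²) = √(0.45698 + 26.99842) = 5.240 km
5: √((4.106)² + (-9.682)²) = √(16.85924 + 93.74112) = 10.517 km
6: √((-2.919)² + (-2.037)²) = √(8.52056 + 4.14937) = 3.559 km
7: √((7.172)² + (-5.890)²) = √(51.43758 + 34.69210) = 9.281 km
8: √((-10.395)² + (-10.618)²) = √(108.05602 + 112.74192) = 14.859 km
9: √((-7.053)² + (-12.214)²) = √(49.74481 + 149.18180) = 14.104 km
10: √((8.521)² + (-0.559)²) = √(72.60744 + 0.31248) = 8.539 km
11: √((8.341)² + (-3.936)²) = √(69.57228 + 15.49210) = 9.223 km
Minimum: 6 at 3.559 km.

6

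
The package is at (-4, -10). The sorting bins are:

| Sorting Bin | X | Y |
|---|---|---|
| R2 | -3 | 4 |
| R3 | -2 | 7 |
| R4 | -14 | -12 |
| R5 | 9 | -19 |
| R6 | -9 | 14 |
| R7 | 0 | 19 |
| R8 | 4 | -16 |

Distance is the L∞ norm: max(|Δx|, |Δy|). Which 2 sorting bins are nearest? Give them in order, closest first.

R8, R4

Distances from (-4, -10):
R2: max(|1|, |14|) = 14
R3: max(|2|, |17|) = 17
R4: max(|-10|, |-2|) = 10
R5: max(|13|, |-9|) = 13
R6: max(|-5|, |24|) = 24
R7: max(|4|, |29|) = 29
R8: max(|8|, |-6|) = 8
Sorted: R8 (8) < R4 (10) < R5 (13) < R2 (14) < …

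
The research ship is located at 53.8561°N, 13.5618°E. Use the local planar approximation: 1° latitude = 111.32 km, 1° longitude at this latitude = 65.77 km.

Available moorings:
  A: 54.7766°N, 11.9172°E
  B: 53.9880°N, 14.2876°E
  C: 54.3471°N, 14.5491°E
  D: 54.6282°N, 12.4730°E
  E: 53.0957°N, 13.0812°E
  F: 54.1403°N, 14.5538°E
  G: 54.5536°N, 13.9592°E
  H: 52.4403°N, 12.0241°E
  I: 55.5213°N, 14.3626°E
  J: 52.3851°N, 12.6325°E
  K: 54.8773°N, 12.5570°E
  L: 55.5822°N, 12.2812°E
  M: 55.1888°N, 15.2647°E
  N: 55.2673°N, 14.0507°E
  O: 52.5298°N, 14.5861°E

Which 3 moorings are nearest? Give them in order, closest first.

Distances from 53.8561°N, 13.5618°E:
A: 148.9962 km
B: 49.9430 km
C: 84.8765 km
D: 111.8726 km
E: 90.3569 km
F: 72.5098 km
G: 81.9268 km
H: 187.2648 km
I: 192.7071 km
J: 174.7864 km
K: 131.4932 km
L: 209.7982 km
M: 185.8857 km
N: 160.3518 km
O: 162.2872 km
Sorted: B (49.9430 km) < F (72.5098 km) < G (81.9268 km) < C (84.8765 km) < E (90.3569 km) < …

B, F, G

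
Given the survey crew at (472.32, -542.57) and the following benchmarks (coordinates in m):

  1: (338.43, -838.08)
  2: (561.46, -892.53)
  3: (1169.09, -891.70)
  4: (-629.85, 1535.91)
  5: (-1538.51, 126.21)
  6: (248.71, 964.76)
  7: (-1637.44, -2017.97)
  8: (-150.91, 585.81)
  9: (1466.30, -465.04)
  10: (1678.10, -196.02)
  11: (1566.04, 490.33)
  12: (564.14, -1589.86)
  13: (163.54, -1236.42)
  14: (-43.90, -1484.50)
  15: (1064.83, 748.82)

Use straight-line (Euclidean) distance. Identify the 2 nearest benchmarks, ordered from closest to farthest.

Distances from (472.32, -542.57):
1: √((-133.89)² + (-295.51)²) = √(17926.5321 + 87326.1601) = 324.43 m
2: √((89.14)² + (-349.96)²) = √(7945.9396 + 122472.0016) = 361.13 m
3: √((696.77)² + (-349.13)²) = √(485488.4329 + 121891.7569) = 779.35 m
4: √((-1102.17)² + (2078.48)²) = √(1214778.7089 + 4320079.1104) = 2352.63 m
5: √((-2010.83)² + (668.78)²) = √(4043437.2889 + 447266.6884) = 2119.13 m
6: √((-223.61)² + (1507.33)²) = √(50001.4321 + 2272043.7289) = 1523.83 m
7: √((-2109.76)² + (-1475.40)²) = √(4451087.2576 + 2176805.1600) = 2574.47 m
8: √((-623.23)² + (1128.38)²) = √(388415.6329 + 1273241.4244) = 1289.05 m
9: √((993.98)² + (77.53)²) = √(987996.2404 + 6010.9009) = 997.00 m
10: √((1205.78)² + (346.55)²) = √(1453905.4084 + 120096.9025) = 1254.59 m
11: √((1093.72)² + (1032.90)²) = √(1196223.4384 + 1066882.4100) = 1504.36 m
12: √((91.82)² + (-1047.29)²) = √(8430.9124 + 1096816.3441) = 1051.31 m
13: √((-308.78)² + (-693.85)²) = √(95345.0884 + 481427.8225) = 759.46 m
14: √((-516.22)² + (-941.93)²) = √(266483.0884 + 887232.1249) = 1074.11 m
15: √((592.51)² + (1291.39)²) = √(351068.1001 + 1667688.1321) = 1420.83 m
Sorted: 1 (324.43 m) < 2 (361.13 m) < 13 (759.46 m) < 3 (779.35 m) < …

1, 2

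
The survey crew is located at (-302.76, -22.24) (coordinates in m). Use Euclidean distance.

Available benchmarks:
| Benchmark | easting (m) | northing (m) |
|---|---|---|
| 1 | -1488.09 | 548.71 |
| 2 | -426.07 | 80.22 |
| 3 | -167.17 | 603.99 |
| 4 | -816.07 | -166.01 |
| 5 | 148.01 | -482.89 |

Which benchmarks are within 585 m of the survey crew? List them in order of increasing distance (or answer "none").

Distances from (-302.76, -22.24):
1: √((-1185.33)² + (570.95)²) = √(1405007.2089 + 325983.9025) = 1315.67 m
2: √((-123.31)² + (102.46)²) = √(15205.3561 + 10498.0516) = 160.32 m
3: √((135.59)² + (626.23)²) = √(18384.6481 + 392164.0129) = 640.74 m
4: √((-513.31)² + (-143.77)²) = √(263487.1561 + 20669.8129) = 533.06 m
5: √((450.77)² + (-460.65)²) = √(203193.5929 + 212198.4225) = 644.51 m
Threshold 585 m: 2 (160.32 m), 4 (533.06 m) are within range.

2, 4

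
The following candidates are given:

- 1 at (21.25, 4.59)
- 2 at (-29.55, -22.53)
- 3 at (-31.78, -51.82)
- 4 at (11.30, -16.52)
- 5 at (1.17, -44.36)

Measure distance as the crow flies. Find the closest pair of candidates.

Pairwise distances:
1–2: 57.59
1–3: 77.42
1–4: 23.34
1–5: 52.91
2–3: 29.37
2–4: 41.29
2–5: 37.69
3–4: 55.70
3–5: 33.78
4–5: 29.63
Closest pair: 1–4 at 23.34.

1 and 4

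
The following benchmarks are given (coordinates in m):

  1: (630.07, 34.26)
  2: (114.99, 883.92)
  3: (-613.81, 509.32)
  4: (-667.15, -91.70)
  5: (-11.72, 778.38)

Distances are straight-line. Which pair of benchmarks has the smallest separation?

Pairwise distances:
2–5: 164.91 m
3–4: 603.38 m
3–5: 659.47 m
2–3: 819.44 m
1–5: 982.65 m
1–2: 993.59 m
4–5: 1089.32 m
2–4: 1250.43 m
1–4: 1303.32 m
1–3: 1331.51 m
Closest pair: 2–5 at 164.91 m.

2 and 5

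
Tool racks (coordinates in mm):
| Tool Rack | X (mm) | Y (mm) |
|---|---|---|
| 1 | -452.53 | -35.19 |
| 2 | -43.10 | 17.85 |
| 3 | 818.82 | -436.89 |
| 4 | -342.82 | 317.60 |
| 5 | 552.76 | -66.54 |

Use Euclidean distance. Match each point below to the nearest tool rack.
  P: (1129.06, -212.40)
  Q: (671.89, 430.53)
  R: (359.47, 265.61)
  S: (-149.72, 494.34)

P at (1129.06, -212.40):
  1: 1591.49 mm
  2: 1194.56 mm
  3: 382.94 mm
  4: 1564.39 mm
  5: 594.47 mm
  → nearest: 3 (382.94 mm)
Q at (671.89, 430.53):
  1: 1217.05 mm
  2: 825.54 mm
  3: 879.78 mm
  4: 1020.97 mm
  5: 511.15 mm
  → nearest: 5 (511.15 mm)
R at (359.47, 265.61):
  1: 865.92 mm
  2: 472.70 mm
  3: 839.35 mm
  4: 704.21 mm
  5: 384.30 mm
  → nearest: 5 (384.30 mm)
S at (-149.72, 494.34):
  1: 610.00 mm
  2: 488.27 mm
  3: 1343.60 mm
  4: 261.77 mm
  5: 898.92 mm
  → nearest: 4 (261.77 mm)

P→3; Q→5; R→5; S→4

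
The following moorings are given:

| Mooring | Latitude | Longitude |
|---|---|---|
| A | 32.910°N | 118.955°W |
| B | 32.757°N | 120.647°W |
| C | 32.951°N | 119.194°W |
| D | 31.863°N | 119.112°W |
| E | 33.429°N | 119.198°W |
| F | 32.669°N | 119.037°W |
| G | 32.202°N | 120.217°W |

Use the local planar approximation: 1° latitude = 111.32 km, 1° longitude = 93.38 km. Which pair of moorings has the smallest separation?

A and C

Pairwise distances:
A–C: 22.780 km
A–F: 27.899 km
C–F: 34.647 km
C–E: 53.212 km
A–E: 62.071 km
B–G: 73.684 km
E–F: 85.929 km
D–F: 89.997 km
D–G: 109.869 km
A–D: 117.470 km
C–D: 121.358 km
F–G: 121.836 km
C–G: 126.797 km
B–C: 137.389 km
A–G: 141.772 km
B–F: 150.661 km
B–E: 154.610 km
A–B: 158.914 km
E–G: 166.466 km
B–D: 174.500 km
D–E: 174.512 km
Closest pair: A–C at 22.780 km.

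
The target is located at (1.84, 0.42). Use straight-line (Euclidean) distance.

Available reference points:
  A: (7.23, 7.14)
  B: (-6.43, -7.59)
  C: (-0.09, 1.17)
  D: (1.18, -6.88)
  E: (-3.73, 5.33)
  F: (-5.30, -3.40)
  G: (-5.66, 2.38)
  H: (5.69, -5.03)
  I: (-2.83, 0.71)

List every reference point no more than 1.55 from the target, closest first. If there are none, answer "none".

none

Distances from (1.84, 0.42):
A: 8.61
B: 11.51
C: 2.07
D: 7.33
E: 7.43
F: 8.10
G: 7.75
H: 6.67
I: 4.68
Threshold 1.55: none within range.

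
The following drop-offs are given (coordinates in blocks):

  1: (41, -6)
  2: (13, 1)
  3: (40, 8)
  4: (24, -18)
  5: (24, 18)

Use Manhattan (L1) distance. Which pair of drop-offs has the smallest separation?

Pairwise distances:
1–2: 35 blocks
1–3: 15 blocks
1–4: 29 blocks
1–5: 41 blocks
2–3: 34 blocks
2–4: 30 blocks
2–5: 28 blocks
3–4: 42 blocks
3–5: 26 blocks
4–5: 36 blocks
Closest pair: 1–3 at 15 blocks.

1 and 3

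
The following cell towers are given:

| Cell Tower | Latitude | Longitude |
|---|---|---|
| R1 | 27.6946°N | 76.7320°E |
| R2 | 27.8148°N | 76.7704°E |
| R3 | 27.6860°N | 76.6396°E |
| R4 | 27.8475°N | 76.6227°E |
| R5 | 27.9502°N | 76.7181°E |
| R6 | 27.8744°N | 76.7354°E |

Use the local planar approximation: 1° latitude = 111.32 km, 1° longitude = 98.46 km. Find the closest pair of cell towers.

R2 and R6

Pairwise distances:
R1–R2: √((0.1202·111.32)² + (0.0384·98.46)²) = √(179.042169 + 14.294933) = 13.9046 km
R1–R3: √((-0.0086·111.32)² + (-0.0924·98.46)²) = √(0.916523 + 82.768218) = 9.1479 km
R1–R4: √((0.1529·111.32)² + (-0.1093·98.46)²) = √(289.708586 + 115.813713) = 20.1376 km
R1–R5: √((0.2556·111.32)² + (-0.0139·98.46)²) = √(809.595516 + 1.873050) = 28.4863 km
R1–R6: √((0.1798·111.32)² + (0.0034·98.46)²) = √(400.613675 + 0.112067) = 20.0181 km
R2–R3: √((-0.1288·111.32)² + (-0.1308·98.46)²) = √(205.578703 + 165.857514) = 19.2727 km
R2–R4: √((0.0327·111.32)² + (-0.1477·98.46)²) = √(13.250794 + 211.485528) = 14.9912 km
R2–R5: √((0.1354·111.32)² + (-0.0523·98.46)²) = √(227.187129 + 26.516918) = 15.9281 km
R2–R6: √((0.0596·111.32)² + (-0.0350·98.46)²) = √(44.018873 + 11.875605) = 7.4763 km
R3–R4: √((0.1615·111.32)² + (-0.0169·98.46)²) = √(323.214956 + 2.768809) = 18.0550 km
R3–R5: √((0.2642·111.32)² + (0.0785·98.46)²) = √(864.991863 + 59.739141) = 30.4094 km
R3–R6: √((0.1884·111.32)² + (0.0958·98.46)²) = √(439.853642 + 88.971453) = 22.9962 km
R4–R5: √((0.1027·111.32)² + (0.0954·98.46)²) = √(130.703520 + 88.230027) = 14.7964 km
R4–R6: √((0.0269·111.32)² + (0.1127·98.46)²) = √(8.967078 + 123.131025) = 11.4934 km
R5–R6: √((-0.0758·111.32)² + (0.0173·98.46)²) = √(71.200789 + 2.901428) = 8.6083 km
Closest pair: R2–R6 at 7.4763 km.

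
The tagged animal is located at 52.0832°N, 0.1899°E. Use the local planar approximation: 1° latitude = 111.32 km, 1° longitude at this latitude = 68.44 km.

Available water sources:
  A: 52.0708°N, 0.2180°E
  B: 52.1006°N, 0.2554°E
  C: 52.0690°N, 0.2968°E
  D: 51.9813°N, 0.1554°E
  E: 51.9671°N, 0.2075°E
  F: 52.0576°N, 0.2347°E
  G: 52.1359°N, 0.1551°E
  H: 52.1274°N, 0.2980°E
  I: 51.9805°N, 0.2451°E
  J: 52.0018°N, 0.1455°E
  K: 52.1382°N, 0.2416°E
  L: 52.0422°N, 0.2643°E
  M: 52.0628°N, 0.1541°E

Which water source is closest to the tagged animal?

Distances from 52.0832°N, 0.1899°E:
A: 2.3673 km
B: 4.8834 km
C: 7.4851 km
D: 11.5866 km
E: 12.9803 km
F: 4.1860 km
G: 6.3316 km
H: 8.8851 km
I: 12.0406 km
J: 9.5574 km
K: 7.0715 km
L: 6.8381 km
M: 3.3407 km
Minimum: A at 2.3673 km.

A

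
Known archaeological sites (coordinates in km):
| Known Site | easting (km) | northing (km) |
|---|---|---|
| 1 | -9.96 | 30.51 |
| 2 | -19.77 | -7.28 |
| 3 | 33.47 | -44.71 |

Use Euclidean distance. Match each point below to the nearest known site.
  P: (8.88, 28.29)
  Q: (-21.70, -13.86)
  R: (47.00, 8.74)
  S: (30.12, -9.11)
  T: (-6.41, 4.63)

P at (8.88, 28.29):
  1: √((-18.84)² + (2.22)²) = √(354.9456 + 4.9284) = 18.97 km
  2: √((-28.65)² + (-35.57)²) = √(820.8225 + 1265.2249) = 45.67 km
  3: √((24.59)² + (-73.00)²) = √(604.6681 + 5329.0000) = 77.03 km
  → nearest: 1 (18.97 km)
Q at (-21.70, -13.86):
  1: √((11.74)² + (44.37)²) = √(137.8276 + 1968.6969) = 45.90 km
  2: √((1.93)² + (6.58)²) = √(3.7249 + 43.2964) = 6.86 km
  3: √((55.17)² + (-30.85)²) = √(3043.7289 + 951.7225) = 63.21 km
  → nearest: 2 (6.86 km)
R at (47.00, 8.74):
  1: √((-56.96)² + (21.77)²) = √(3244.4416 + 473.9329) = 60.98 km
  2: √((-66.77)² + (-16.02)²) = √(4458.2329 + 256.6404) = 68.66 km
  3: √((-13.53)² + (-53.45)²) = √(183.0609 + 2856.9025) = 55.14 km
  → nearest: 3 (55.14 km)
S at (30.12, -9.11):
  1: √((-40.08)² + (39.62)²) = √(1606.4064 + 1569.7444) = 56.36 km
  2: √((-49.89)² + (1.83)²) = √(2489.0121 + 3.3489) = 49.92 km
  3: √((3.35)² + (-35.60)²) = √(11.2225 + 1267.3600) = 35.76 km
  → nearest: 3 (35.76 km)
T at (-6.41, 4.63):
  1: √((-3.55)² + (25.88)²) = √(12.6025 + 669.7744) = 26.12 km
  2: √((-13.36)² + (-11.91)²) = √(178.4896 + 141.8481) = 17.90 km
  3: √((39.88)² + (-49.34)²) = √(1590.4144 + 2434.4356) = 63.44 km
  → nearest: 2 (17.90 km)

P→1; Q→2; R→3; S→3; T→2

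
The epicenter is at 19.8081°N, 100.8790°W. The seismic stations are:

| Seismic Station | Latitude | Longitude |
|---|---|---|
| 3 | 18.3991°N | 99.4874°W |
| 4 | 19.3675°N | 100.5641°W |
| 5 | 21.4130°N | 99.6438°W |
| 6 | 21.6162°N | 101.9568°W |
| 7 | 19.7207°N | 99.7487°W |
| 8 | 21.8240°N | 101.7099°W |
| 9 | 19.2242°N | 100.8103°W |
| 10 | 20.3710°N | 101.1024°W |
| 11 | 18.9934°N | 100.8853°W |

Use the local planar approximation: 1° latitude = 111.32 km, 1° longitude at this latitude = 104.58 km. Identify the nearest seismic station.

4

Distances from 19.8081°N, 100.8790°W:
3: 213.9670 km
4: 59.0779 km
5: 220.4660 km
6: 230.6896 km
7: 118.6065 km
8: 240.6464 km
9: 65.3956 km
10: 66.8758 km
11: 90.6948 km
Minimum: 4 at 59.0779 km.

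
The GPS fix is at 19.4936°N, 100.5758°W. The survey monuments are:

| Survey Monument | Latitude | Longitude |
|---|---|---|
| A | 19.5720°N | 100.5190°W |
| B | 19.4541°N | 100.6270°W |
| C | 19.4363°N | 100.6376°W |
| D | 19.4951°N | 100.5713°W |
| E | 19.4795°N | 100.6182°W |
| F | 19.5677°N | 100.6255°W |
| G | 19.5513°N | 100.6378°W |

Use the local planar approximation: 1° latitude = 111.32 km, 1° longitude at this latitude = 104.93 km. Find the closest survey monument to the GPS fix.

Distances from 19.4936°N, 100.5758°W:
A: √((0.0784·111.32)² + (0.0568·104.93)²) = √(76.169047 + 35.521886) = 10.5684 km
B: √((-0.0395·111.32)² + (-0.0512·104.93)²) = √(19.334840 + 28.862854) = 6.9425 km
C: √((-0.0573·111.32)² + (-0.0618·104.93)²) = √(40.686997 + 42.050997) = 9.0960 km
D: √((0.0015·111.32)² + (0.0045·104.93)²) = √(0.027882 + 0.222959) = 0.5008 km
E: √((-0.0141·111.32)² + (-0.0424·104.93)²) = √(2.463682 + 19.793886) = 4.7178 km
F: √((0.0741·111.32)² + (-0.0497·104.93)²) = √(68.042899 + 27.196444) = 9.7591 km
G: √((0.0577·111.32)² + (-0.0620·104.93)²) = √(41.257036 + 42.323612) = 9.1422 km
Minimum: D at 0.5008 km.

D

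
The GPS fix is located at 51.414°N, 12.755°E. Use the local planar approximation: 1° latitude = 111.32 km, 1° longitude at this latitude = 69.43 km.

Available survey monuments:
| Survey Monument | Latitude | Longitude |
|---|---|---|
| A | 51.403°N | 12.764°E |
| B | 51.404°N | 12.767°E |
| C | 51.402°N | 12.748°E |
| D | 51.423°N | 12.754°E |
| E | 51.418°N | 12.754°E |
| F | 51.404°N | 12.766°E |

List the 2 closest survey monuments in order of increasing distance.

E, D

Distances from 51.414°N, 12.755°E:
A: 1.375 km
B: 1.390 km
C: 1.422 km
D: 1.004 km
E: 0.451 km
F: 1.350 km
Sorted: E (0.451 km) < D (1.004 km) < F (1.350 km) < A (1.375 km) < …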